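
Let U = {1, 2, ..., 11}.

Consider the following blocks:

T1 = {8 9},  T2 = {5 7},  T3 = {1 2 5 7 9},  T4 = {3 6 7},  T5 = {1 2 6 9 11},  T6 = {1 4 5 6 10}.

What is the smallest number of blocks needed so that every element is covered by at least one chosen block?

4

T1, T4, T5, and T6 cover everything between them: the union {1, 2, 3, 4, 5, 6, 7, 8, 9, 10, 11} is all of U.
No 3 of the 6 blocks cover everything (all 20 combinations miss at least one element), so 4 is optimal.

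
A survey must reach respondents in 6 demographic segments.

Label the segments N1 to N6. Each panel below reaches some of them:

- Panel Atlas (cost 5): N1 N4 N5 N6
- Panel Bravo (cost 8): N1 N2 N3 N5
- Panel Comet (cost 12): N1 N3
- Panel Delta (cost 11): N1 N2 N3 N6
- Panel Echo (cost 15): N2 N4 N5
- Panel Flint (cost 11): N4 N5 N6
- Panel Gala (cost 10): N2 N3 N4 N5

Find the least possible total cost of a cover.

13

Atlas, Bravo together cover every segment (Atlas ∪ Bravo = {N1, N2, N3, N4, N5, N6}); total cost 5 + 8 = 13.
No covering selection has total cost below 13.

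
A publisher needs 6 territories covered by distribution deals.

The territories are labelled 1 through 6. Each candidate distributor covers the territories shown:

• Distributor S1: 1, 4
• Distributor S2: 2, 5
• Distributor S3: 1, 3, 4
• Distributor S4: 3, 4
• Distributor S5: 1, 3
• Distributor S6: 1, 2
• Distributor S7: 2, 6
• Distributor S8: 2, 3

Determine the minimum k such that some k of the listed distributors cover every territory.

3

Take {S2, S3, S7}. Their union is {1, 2, 3, 4, 5, 6}, which is all 6 territories.
Only S2 contains 5, so S2 is forced; the remaining 4 territories need at least 2 more distributors (each remaining distributor adds at most 3) — so at least 3 distributors are needed, and 3 is optimal.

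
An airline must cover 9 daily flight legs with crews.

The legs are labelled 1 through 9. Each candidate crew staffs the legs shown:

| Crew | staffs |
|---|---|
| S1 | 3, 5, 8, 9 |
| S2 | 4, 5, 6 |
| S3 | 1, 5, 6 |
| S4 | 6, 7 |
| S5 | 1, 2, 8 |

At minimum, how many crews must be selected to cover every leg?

S1 and S2 and S4 and S5 together: S1 ∪ S2 ∪ S4 ∪ S5 = {1, 2, 3, 4, 5, 6, 7, 8, 9} — every leg is covered.
Only S1 contains 3, so S1 is forced; the remaining 5 legs need at least 3 more crews (each remaining crew adds at most 2) — so at least 4 crews are needed, and 4 is optimal.

4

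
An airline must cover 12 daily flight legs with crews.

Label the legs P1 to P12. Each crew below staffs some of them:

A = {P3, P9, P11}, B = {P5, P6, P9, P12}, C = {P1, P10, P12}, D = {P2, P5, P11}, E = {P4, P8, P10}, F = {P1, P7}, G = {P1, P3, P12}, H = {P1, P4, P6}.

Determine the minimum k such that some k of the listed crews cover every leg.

5

A and B and D and E and F together: A ∪ B ∪ D ∪ E ∪ F = {P1, P2, P3, P4, P5, P6, P7, P8, P9, P10, P11, P12} — every leg is covered.
No 4 of the 8 crews cover everything (all 70 combinations miss at least one leg), so 5 is optimal.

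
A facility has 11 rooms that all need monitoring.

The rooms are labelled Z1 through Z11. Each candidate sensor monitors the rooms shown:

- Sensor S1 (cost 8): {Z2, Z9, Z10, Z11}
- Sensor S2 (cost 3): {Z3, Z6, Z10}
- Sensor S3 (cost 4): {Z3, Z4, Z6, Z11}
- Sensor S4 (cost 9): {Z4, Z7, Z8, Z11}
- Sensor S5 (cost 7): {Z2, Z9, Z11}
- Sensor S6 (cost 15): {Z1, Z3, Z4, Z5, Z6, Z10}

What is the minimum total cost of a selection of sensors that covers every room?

31

S4, S5, S6 together cover every room (S4 ∪ S5 ∪ S6 = {Z1, Z2, Z3, Z4, Z5, Z6, Z7, Z8, Z9, Z10, Z11}); total cost 9 + 7 + 15 = 31.
The greedy pick S2, S3, S5, S4, S6 costs 38; no covering selection beats 31.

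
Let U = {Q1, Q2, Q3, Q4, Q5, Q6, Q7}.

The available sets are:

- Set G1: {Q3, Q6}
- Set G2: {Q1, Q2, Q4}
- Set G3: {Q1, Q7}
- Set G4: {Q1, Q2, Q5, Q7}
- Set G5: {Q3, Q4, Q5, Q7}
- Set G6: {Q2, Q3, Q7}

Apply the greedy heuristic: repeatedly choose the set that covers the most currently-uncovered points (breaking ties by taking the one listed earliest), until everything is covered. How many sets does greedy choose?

3

Greedy: pick G4 (covers 4 new) → pick G1 (covers 2 new) → pick G2 (covers 1 new). Total picks: 3.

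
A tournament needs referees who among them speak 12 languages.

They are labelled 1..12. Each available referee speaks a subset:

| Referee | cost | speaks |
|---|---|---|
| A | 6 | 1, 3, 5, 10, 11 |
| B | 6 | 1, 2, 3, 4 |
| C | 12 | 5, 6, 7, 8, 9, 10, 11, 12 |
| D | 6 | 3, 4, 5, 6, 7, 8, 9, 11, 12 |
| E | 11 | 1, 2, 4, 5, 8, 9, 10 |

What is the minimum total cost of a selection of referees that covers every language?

D, E together cover every language (D ∪ E = {1, 2, 3, 4, 5, 6, 7, 8, 9, 10, 11, 12}); total cost 6 + 11 = 17.
The greedy pick D, A, B costs 18; no covering selection beats 17.

17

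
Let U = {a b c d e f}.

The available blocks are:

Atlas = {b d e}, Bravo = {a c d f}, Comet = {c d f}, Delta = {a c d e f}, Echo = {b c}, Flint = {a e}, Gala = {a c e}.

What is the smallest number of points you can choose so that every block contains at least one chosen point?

2

The 2 points {c, e} hit every block.
The blocks Comet, Flint are pairwise disjoint, so any hitting set needs a separate point for each — at least 2. Hence 2 is optimal.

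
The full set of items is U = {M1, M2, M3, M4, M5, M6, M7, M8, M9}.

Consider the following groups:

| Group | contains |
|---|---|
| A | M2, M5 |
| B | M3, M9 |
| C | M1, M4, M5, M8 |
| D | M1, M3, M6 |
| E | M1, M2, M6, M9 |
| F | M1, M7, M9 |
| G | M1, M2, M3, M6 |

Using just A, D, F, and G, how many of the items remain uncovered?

Union of A, D, F, G = {M1, M2, M3, M5, M6, M7, M9}.
Not covered: M4, M8 — 2 items.

2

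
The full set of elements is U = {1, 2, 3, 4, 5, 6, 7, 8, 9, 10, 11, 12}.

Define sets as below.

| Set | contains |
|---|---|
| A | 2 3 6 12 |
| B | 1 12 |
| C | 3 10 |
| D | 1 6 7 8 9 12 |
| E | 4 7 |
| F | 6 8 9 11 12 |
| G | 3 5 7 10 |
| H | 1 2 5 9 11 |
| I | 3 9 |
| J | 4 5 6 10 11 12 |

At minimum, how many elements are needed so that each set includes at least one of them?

4

The 4 elements {3, 7, 11, 12} hit every set.
No choice of 3 elements meets every set, so 4 is the minimum.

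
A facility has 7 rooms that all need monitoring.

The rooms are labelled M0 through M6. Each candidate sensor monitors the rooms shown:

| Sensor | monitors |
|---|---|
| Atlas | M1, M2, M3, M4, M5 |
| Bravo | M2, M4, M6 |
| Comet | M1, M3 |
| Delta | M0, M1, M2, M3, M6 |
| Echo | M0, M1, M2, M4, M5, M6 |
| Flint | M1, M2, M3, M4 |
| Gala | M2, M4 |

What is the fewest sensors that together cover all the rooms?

Atlas and Echo together: Atlas ∪ Echo = {M0, M1, M2, M3, M4, M5, M6} — every room is covered.
No single sensor has all 7 rooms (the largest, Echo, has 6), so 2 is optimal.

2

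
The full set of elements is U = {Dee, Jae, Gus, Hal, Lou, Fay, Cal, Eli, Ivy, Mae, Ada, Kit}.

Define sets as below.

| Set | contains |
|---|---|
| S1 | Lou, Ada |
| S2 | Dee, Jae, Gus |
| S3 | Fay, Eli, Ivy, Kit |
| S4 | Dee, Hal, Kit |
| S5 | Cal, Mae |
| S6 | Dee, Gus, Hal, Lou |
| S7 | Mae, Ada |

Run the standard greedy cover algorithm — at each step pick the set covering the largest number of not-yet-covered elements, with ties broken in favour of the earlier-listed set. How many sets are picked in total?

5

Greedy: pick S3 (covers 4 new) → pick S6 (covers 4 new) → pick S5 (covers 2 new) → pick S1 (covers 1 new) → pick S2 (covers 1 new). Total picks: 5.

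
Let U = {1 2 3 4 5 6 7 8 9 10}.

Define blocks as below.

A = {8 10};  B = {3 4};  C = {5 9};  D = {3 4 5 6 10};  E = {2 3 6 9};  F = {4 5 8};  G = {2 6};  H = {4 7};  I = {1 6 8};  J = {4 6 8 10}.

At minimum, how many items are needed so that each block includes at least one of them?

4

T = {4, 6, 9, 10} meets every block (each contains at least one member of T), and |T| = 4.
The blocks A, B, C, G are pairwise disjoint, so any hitting set needs a separate item for each — at least 4. Hence 4 is optimal.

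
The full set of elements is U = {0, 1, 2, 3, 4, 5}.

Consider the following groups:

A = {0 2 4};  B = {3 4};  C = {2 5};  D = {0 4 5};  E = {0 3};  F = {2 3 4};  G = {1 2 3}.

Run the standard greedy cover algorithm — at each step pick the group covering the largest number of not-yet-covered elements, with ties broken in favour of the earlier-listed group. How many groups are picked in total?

3

Greedy: pick A (covers 3 new) → pick G (covers 2 new) → pick C (covers 1 new). Total picks: 3.
(The true minimum cover uses only 2 groups, so greedy is not optimal here.)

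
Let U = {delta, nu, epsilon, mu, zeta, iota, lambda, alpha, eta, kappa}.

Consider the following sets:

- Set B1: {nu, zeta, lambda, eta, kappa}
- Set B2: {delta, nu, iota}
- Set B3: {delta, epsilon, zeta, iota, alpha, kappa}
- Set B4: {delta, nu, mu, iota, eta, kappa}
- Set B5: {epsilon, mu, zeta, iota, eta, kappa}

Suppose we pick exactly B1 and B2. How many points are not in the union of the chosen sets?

Union of B1, B2 = {delta, nu, zeta, iota, lambda, eta, kappa}.
Not covered: epsilon, mu, alpha — 3 points.

3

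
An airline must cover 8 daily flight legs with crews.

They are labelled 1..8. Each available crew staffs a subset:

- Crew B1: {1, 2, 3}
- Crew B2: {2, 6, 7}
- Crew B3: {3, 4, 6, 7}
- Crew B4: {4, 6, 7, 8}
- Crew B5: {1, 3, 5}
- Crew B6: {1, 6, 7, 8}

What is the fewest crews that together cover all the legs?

3

Take {B1, B4, B5}. Their union is {1, 2, 3, 4, 5, 6, 7, 8}, which is all 8 legs.
Only B5 contains 5, so B5 is forced; the remaining 5 legs need at least 2 more crews (each remaining crew adds at most 4) — so at least 3 crews are needed, and 3 is optimal.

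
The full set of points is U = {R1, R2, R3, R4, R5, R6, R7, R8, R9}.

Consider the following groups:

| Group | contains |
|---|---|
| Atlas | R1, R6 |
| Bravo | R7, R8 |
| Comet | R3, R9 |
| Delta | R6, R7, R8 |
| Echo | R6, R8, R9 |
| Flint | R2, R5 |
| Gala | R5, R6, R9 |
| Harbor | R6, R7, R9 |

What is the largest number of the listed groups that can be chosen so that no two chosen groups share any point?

4

Atlas, Bravo, Comet, Flint are pairwise disjoint (Atlas={R1,R6}; Bravo={R7,R8}; Comet={R3,R9}; Flint={R2,R5}).
Every remaining group overlaps one of these, and no 5 of the listed groups are pairwise disjoint, so 4 is the maximum.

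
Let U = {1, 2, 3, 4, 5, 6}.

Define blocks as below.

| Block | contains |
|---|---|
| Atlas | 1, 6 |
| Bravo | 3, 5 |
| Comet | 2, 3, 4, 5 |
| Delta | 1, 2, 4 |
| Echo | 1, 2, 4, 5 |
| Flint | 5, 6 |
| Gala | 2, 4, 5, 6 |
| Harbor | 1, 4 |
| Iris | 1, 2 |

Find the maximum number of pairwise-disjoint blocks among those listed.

Delta, Flint are pairwise disjoint (Delta={1,2,4}; Flint={5,6}).
Every remaining block overlaps one of these, and no 3 of the listed blocks are pairwise disjoint, so 2 is the maximum.

2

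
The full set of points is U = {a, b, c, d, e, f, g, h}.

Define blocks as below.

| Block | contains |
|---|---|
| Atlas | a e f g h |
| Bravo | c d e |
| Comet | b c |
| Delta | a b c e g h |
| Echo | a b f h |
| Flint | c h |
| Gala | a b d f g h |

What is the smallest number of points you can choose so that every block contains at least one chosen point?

2

T = {a, c} meets every block (each contains at least one member of T), and |T| = 2.
The blocks Atlas, Comet are pairwise disjoint, so any hitting set needs a separate point for each — at least 2. Hence 2 is optimal.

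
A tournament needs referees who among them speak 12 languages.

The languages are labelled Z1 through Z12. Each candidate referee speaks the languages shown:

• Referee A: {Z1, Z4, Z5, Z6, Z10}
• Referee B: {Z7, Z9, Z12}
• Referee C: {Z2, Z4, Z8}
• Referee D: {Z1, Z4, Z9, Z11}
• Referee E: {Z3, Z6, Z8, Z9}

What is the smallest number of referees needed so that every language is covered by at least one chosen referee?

A and B and C and D and E together: A ∪ B ∪ C ∪ D ∪ E = {Z1, Z2, Z3, Z4, Z5, Z6, Z7, Z8, Z9, Z10, Z11, Z12} — every language is covered.
No 4 of the 5 referees cover everything (all 5 combinations miss at least one language), so 5 is optimal.

5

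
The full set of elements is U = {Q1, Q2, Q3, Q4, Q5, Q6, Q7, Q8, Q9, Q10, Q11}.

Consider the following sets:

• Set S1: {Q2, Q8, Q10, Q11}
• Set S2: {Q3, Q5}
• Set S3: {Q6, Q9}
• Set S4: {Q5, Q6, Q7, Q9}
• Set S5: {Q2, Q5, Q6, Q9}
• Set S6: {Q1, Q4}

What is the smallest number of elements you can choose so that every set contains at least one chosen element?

H = {Q2, Q4, Q5, Q9} meets every set (each contains at least one member of H), and |H| = 4.
The sets S1, S2, S3, S6 are pairwise disjoint, so any hitting set needs a separate element for each — at least 4. Hence 4 is optimal.

4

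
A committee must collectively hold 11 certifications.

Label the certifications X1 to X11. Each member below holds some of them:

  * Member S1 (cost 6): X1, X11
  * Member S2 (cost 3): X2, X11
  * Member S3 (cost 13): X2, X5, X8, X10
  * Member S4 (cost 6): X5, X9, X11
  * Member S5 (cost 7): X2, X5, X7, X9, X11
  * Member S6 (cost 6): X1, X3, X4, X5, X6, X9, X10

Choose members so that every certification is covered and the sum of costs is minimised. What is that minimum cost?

26

S3, S5, S6 together cover every certification (S3 ∪ S5 ∪ S6 = {X1, X2, X3, X4, X5, X6, X7, X8, X9, X10, X11}); total cost 13 + 7 + 6 = 26.
The greedy pick S6, S2, S5, S3 costs 29; no covering selection beats 26.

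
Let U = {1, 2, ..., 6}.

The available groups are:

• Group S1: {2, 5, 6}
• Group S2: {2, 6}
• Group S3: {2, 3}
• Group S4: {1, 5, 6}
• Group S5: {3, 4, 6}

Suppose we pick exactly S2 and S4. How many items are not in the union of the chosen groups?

2

Union of S2, S4 = {1, 2, 5, 6}.
Not covered: 3, 4 — 2 items.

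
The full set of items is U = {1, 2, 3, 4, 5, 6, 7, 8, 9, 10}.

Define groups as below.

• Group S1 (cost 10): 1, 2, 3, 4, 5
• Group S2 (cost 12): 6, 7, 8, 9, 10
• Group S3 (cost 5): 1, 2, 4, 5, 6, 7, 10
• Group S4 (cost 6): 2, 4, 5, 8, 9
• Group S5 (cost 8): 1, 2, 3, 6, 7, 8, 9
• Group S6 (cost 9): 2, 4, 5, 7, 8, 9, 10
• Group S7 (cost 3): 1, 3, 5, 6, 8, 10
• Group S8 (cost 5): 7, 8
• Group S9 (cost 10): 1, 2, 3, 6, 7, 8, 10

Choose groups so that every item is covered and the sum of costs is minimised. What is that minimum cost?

12

S6, S7 together cover every item (S6 ∪ S7 = {1, 2, 3, 4, 5, 6, 7, 8, 9, 10}); total cost 9 + 3 = 12.
The greedy pick S7, S3, S4 costs 14; no covering selection beats 12.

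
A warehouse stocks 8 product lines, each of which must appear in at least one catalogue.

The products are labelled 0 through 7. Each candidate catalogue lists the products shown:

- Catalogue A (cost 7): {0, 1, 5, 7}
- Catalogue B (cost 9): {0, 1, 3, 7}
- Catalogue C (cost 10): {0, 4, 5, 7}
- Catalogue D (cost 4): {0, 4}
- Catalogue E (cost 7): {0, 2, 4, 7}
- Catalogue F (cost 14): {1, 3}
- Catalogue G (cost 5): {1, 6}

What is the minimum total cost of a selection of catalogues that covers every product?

A, B, E, G together cover every product (A ∪ B ∪ E ∪ G = {0, 1, 2, 3, 4, 5, 6, 7}); total cost 7 + 9 + 7 + 5 = 28.
No covering selection has total cost below 28.

28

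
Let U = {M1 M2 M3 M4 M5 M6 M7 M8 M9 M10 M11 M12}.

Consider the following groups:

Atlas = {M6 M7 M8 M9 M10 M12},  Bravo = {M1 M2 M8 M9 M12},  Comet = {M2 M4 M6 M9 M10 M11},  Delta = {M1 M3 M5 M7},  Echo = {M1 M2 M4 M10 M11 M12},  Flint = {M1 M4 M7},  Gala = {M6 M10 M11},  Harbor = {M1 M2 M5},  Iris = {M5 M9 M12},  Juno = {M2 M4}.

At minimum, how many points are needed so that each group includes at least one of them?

4

The 4 points {M1, M4, M11, M12} hit every group.
No choice of 3 points meets every group, so 4 is the minimum.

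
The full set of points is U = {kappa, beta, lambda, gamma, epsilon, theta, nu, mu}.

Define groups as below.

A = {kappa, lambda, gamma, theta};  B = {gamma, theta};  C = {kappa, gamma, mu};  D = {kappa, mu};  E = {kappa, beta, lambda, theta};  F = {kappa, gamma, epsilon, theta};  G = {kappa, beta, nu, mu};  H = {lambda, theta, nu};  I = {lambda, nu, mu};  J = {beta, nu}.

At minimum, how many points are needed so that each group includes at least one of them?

Take T = {kappa, theta, nu}. Each listed group contains at least one of these, so T is a hitting set of size 3.
The groups B, D, J are pairwise disjoint, so any hitting set needs a separate point for each — at least 3. Hence 3 is optimal.

3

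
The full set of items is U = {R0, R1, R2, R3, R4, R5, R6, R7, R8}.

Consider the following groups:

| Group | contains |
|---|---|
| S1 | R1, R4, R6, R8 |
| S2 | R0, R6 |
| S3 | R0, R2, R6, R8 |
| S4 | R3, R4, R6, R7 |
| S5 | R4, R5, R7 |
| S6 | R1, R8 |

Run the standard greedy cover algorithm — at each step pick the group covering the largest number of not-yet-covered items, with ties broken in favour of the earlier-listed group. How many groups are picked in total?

4

Greedy: pick S1 (covers 4 new) → pick S3 (covers 2 new) → pick S4 (covers 2 new) → pick S5 (covers 1 new). Total picks: 4.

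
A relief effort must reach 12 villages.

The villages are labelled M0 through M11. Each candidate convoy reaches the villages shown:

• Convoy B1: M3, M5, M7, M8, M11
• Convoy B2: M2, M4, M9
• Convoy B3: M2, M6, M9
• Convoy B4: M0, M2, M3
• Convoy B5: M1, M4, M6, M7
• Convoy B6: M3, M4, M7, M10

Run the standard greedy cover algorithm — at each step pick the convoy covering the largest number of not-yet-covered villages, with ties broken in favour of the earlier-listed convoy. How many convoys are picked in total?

5

Greedy: pick B1 (covers 5 new) → pick B2 (covers 3 new) → pick B5 (covers 2 new) → pick B4 (covers 1 new) → pick B6 (covers 1 new). Total picks: 5.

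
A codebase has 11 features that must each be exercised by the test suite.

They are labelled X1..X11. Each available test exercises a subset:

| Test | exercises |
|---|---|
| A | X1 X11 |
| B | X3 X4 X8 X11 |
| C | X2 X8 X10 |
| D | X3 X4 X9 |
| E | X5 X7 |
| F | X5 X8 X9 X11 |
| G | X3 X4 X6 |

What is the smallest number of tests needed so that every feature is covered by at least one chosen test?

5

A and C and E and F and G together: A ∪ C ∪ E ∪ F ∪ G = {X1, X2, X3, X4, X5, X6, X7, X8, X9, X10, X11} — every feature is covered.
No 4 of the 7 tests cover everything (all 35 combinations miss at least one feature), so 5 is optimal.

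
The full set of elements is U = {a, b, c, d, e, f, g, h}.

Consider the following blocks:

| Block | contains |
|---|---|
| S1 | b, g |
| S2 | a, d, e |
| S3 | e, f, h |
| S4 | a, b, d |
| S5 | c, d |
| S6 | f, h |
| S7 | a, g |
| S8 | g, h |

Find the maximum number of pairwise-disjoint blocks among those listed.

3

S3, S5, S7 are pairwise disjoint (S3={e,f,h}; S5={c,d}; S7={a,g}).
Every remaining block overlaps one of these, and no 4 of the listed blocks are pairwise disjoint, so 3 is the maximum.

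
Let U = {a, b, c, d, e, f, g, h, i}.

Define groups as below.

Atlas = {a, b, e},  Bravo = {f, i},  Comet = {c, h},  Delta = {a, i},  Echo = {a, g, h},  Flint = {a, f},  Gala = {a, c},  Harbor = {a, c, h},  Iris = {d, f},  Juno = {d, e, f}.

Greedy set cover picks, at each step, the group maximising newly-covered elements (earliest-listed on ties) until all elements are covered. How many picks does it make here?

5

Greedy: pick Atlas (covers 3 new) → pick Bravo (covers 2 new) → pick Comet (covers 2 new) → pick Echo (covers 1 new) → pick Iris (covers 1 new). Total picks: 5.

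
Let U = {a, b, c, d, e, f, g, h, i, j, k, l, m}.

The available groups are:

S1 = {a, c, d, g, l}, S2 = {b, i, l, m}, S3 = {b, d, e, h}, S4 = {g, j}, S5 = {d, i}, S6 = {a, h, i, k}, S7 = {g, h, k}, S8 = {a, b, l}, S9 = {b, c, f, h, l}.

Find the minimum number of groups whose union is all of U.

S2 and S3 and S4 and S6 and S9 together: S2 ∪ S3 ∪ S4 ∪ S6 ∪ S9 = {a, b, c, d, e, f, g, h, i, j, k, l, m} — every element is covered.
No 4 of the 9 groups cover everything (all 126 combinations miss at least one element), so 5 is optimal.

5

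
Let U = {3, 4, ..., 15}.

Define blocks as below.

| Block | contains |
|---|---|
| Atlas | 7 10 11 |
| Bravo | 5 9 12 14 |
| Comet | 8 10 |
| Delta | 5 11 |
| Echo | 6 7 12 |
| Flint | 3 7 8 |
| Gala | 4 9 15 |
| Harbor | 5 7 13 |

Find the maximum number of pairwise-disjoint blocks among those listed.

Comet, Delta, Echo, Gala are pairwise disjoint (Comet={8,10}; Delta={5,11}; Echo={6,7,12}; Gala={4,9,15}).
Every remaining block overlaps one of these, and no 5 of the listed blocks are pairwise disjoint, so 4 is the maximum.

4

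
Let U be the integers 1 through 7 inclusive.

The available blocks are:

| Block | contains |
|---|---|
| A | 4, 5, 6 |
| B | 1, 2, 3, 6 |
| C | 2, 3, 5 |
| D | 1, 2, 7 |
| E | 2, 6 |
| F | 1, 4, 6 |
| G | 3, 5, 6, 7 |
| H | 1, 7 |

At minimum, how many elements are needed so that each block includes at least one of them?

3

T = {1, 2, 5} meets every block (each contains at least one member of T), and |T| = 3.
No choice of 2 elements meets every block, so 3 is the minimum.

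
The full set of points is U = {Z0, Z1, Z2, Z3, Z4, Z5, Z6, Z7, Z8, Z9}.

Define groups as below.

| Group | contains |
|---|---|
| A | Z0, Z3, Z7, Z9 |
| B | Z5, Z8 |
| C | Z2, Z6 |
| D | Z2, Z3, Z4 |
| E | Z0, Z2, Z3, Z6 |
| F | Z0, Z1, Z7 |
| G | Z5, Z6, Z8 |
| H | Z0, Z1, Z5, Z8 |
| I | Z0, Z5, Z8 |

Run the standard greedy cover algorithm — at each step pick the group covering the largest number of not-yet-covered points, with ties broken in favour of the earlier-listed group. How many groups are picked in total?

Greedy: pick A (covers 4 new) → pick G (covers 3 new) → pick D (covers 2 new) → pick F (covers 1 new). Total picks: 4.

4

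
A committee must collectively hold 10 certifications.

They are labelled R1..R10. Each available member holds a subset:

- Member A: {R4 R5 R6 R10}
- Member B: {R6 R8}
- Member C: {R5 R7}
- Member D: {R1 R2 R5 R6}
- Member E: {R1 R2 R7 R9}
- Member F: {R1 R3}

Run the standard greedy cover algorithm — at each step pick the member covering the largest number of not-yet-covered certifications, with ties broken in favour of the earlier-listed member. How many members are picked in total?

Greedy: pick A (covers 4 new) → pick E (covers 4 new) → pick B (covers 1 new) → pick F (covers 1 new). Total picks: 4.

4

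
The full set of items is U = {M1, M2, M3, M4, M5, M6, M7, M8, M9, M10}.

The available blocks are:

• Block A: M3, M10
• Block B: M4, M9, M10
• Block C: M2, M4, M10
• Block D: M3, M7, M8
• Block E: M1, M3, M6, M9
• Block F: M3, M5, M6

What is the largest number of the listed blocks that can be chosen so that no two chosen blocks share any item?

C, D are pairwise disjoint (C={M2,M4,M10}; D={M3,M7,M8}).
Every remaining block overlaps one of these, and no 3 of the listed blocks are pairwise disjoint, so 2 is the maximum.

2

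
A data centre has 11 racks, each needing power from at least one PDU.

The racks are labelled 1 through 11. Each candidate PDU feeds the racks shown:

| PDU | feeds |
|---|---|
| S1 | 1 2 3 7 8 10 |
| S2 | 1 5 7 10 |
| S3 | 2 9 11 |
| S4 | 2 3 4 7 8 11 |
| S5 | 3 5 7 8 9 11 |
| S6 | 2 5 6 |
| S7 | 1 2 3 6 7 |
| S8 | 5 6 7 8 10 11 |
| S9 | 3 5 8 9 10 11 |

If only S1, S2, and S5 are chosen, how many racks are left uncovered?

2

Union of S1, S2, S5 = {1, 2, 3, 5, 7, 8, 9, 10, 11}.
Not covered: 4, 6 — 2 racks.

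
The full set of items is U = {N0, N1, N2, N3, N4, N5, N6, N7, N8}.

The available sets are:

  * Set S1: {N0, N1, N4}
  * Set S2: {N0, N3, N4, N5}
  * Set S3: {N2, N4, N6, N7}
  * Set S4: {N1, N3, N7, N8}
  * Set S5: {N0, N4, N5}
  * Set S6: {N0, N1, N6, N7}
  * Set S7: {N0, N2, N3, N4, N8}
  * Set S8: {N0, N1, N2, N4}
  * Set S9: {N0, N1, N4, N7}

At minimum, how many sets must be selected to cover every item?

S5, S6, and S7 cover everything between them: the union {N0, N1, N2, N3, N4, N5, N6, N7, N8} is all of U.
No 2 of the 9 sets cover everything (all 36 combinations miss at least one item), so 3 is optimal.

3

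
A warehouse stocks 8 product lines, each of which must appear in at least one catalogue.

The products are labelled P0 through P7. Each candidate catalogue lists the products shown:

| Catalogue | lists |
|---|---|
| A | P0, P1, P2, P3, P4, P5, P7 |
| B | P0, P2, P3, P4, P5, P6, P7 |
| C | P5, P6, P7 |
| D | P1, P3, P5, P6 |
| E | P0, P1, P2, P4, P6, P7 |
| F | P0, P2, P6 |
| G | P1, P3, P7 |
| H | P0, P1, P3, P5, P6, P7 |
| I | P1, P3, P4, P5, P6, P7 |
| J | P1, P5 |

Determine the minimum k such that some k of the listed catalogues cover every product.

A and D together: A ∪ D = {P0, P1, P2, P3, P4, P5, P6, P7} — every product is covered.
No single catalogue has all 8 products (the largest, A, has 7), so 2 is optimal.

2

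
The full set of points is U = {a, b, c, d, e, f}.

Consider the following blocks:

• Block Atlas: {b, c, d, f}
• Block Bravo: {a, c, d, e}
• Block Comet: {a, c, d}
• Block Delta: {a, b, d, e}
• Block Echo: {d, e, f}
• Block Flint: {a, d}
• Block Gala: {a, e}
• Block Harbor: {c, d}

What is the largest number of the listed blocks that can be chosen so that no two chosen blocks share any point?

2

Atlas, Gala are pairwise disjoint (Atlas={b,c,d,f}; Gala={a,e}).
Every remaining block overlaps one of these, and no 3 of the listed blocks are pairwise disjoint, so 2 is the maximum.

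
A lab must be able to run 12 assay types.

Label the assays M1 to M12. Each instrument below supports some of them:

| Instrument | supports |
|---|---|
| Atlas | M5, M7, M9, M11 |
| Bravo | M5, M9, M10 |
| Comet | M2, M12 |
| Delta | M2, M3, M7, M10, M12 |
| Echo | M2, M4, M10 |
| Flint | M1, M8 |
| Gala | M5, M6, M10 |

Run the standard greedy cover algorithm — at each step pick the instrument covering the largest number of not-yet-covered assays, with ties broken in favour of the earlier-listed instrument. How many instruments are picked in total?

Greedy: pick Delta (covers 5 new) → pick Atlas (covers 3 new) → pick Flint (covers 2 new) → pick Echo (covers 1 new) → pick Gala (covers 1 new). Total picks: 5.

5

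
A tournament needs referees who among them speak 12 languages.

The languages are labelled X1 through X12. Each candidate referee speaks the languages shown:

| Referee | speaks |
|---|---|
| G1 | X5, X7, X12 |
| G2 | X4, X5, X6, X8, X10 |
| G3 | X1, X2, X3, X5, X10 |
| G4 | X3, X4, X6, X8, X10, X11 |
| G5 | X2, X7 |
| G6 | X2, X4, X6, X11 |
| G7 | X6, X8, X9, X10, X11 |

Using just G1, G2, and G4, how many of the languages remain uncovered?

3

Union of G1, G2, G4 = {X3, X4, X5, X6, X7, X8, X10, X11, X12}.
Not covered: X1, X2, X9 — 3 languages.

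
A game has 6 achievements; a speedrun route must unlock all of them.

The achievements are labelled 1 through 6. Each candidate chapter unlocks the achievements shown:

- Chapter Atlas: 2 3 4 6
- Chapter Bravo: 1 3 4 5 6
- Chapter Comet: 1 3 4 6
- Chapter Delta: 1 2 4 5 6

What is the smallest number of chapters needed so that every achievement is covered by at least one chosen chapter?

Take {Atlas, Delta}. Their union is {1, 2, 3, 4, 5, 6}, which is all 6 achievements.
No single chapter has all 6 achievements (the largest, Bravo, has 5), so 2 is optimal.

2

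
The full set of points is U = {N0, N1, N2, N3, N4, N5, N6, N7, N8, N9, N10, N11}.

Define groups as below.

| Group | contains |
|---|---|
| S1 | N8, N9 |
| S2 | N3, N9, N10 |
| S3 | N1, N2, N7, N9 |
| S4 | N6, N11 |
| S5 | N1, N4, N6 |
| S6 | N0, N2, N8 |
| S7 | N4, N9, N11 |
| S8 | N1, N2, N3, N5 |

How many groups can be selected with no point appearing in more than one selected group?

3

S2, S5, S6 are pairwise disjoint (S2={N3,N9,N10}; S5={N1,N4,N6}; S6={N0,N2,N8}).
Every remaining group overlaps one of these, and no 4 of the listed groups are pairwise disjoint, so 3 is the maximum.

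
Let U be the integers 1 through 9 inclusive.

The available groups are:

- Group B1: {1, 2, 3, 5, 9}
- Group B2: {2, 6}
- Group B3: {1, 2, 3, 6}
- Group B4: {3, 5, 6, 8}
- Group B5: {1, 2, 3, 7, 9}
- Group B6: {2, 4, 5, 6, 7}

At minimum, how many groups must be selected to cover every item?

Take {B1, B4, B6}. Their union is {1, 2, 3, 4, 5, 6, 7, 8, 9}, which is all 9 items.
Only B6 contains 4, so B6 is forced; the remaining 4 items need at least 2 more groups (each remaining group adds at most 3) — so at least 3 groups are needed, and 3 is optimal.

3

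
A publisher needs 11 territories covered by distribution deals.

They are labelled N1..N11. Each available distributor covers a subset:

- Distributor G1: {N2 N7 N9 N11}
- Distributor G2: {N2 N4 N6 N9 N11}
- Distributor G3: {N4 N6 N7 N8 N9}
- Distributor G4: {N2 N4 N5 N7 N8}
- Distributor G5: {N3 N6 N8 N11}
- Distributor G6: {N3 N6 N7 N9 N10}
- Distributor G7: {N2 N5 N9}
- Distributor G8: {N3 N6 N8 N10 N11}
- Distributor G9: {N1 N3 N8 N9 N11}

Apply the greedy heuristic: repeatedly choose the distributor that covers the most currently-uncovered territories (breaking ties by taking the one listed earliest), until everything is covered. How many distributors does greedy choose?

4

Greedy: pick G2 (covers 5 new) → pick G4 (covers 3 new) → pick G6 (covers 2 new) → pick G9 (covers 1 new). Total picks: 4.
(The true minimum cover uses only 3 distributors, so greedy is not optimal here.)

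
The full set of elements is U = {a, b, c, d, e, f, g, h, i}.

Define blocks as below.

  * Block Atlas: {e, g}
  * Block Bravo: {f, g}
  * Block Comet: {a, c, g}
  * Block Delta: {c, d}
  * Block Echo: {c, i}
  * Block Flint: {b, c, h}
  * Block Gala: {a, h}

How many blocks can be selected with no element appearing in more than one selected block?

Atlas, Echo, Gala are pairwise disjoint (Atlas={e,g}; Echo={c,i}; Gala={a,h}).
Every remaining block overlaps one of these, and no 4 of the listed blocks are pairwise disjoint, so 3 is the maximum.

3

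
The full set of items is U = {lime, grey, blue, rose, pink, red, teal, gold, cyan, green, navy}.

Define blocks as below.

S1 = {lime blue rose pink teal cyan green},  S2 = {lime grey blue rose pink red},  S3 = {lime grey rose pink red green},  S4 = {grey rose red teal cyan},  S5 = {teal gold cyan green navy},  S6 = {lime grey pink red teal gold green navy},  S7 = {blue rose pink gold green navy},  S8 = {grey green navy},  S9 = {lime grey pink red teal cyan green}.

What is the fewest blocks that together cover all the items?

2

S2 and S5 together: S2 ∪ S5 = {lime, grey, blue, rose, pink, red, teal, gold, cyan, green, navy} — every item is covered.
No single block has all 11 items (the largest, S6, has 8), so 2 is optimal.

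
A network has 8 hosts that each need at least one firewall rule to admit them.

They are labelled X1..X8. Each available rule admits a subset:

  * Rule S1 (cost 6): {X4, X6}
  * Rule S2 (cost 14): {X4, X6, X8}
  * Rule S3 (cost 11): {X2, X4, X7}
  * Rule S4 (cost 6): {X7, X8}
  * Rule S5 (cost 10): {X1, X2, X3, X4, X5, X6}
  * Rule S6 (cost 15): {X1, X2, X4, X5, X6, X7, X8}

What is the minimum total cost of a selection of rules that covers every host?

S4, S5 together cover every host (S4 ∪ S5 = {X1, X2, X3, X4, X5, X6, X7, X8}); total cost 6 + 10 = 16.
No covering selection has total cost below 16.

16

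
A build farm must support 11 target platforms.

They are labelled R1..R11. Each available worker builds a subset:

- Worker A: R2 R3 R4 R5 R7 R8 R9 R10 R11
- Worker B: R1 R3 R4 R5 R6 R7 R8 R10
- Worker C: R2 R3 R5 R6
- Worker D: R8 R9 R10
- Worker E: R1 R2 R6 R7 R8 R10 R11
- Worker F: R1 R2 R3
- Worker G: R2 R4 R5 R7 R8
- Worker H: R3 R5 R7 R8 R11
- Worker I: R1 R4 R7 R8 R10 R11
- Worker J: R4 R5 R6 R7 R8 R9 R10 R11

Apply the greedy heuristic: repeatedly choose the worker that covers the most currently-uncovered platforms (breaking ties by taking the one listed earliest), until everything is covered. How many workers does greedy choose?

2

Greedy: pick A (covers 9 new) → pick B (covers 2 new). Total picks: 2.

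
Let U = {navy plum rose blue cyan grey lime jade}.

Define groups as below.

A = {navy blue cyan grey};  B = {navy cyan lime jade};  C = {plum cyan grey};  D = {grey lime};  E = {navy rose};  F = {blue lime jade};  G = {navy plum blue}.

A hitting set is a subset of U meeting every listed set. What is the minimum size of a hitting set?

The 3 elements {navy, grey, lime} hit every group.
The groups C, E, F are pairwise disjoint, so any hitting set needs a separate element for each — at least 3. Hence 3 is optimal.

3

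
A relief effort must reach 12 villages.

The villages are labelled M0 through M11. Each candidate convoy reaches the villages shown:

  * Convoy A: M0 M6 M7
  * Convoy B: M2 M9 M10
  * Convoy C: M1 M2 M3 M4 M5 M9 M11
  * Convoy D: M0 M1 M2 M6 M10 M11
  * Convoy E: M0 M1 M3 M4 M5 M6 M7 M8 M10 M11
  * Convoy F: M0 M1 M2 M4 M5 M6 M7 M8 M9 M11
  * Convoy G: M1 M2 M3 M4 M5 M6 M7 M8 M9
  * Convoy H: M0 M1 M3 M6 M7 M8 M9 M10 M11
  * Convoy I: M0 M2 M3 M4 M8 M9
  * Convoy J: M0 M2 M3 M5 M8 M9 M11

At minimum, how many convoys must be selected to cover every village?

2

Take {E, J}. Their union is {M0, M1, M2, M3, M4, M5, M6, M7, M8, M9, M10, M11}, which is all 12 villages.
No single convoy has all 12 villages (the largest, E, has 10), so 2 is optimal.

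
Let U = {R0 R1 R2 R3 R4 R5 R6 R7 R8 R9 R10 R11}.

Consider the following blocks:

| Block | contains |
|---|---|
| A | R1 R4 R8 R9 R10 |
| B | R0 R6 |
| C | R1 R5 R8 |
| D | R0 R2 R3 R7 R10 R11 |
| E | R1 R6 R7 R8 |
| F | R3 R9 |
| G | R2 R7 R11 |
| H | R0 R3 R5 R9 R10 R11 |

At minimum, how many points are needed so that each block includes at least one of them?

4

T = {R0, R7, R8, R9} meets every block (each contains at least one member of T), and |T| = 4.
The blocks B, C, F, G are pairwise disjoint, so any hitting set needs a separate point for each — at least 4. Hence 4 is optimal.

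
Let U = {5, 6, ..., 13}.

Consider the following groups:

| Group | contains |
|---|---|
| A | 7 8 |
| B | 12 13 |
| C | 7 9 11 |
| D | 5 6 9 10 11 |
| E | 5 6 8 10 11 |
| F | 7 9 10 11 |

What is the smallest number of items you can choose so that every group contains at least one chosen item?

3

Take H = {7, 11, 13}. Each listed group contains at least one of these, so H is a hitting set of size 3.
The groups A, B, D are pairwise disjoint, so any hitting set needs a separate item for each — at least 3. Hence 3 is optimal.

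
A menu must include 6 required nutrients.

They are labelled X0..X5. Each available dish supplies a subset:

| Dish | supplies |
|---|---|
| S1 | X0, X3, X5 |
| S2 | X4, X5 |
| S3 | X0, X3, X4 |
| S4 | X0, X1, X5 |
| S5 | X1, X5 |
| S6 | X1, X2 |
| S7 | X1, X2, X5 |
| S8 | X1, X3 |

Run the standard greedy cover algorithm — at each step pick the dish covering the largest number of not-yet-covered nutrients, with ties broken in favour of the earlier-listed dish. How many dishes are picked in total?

Greedy: pick S1 (covers 3 new) → pick S6 (covers 2 new) → pick S2 (covers 1 new). Total picks: 3.
(The true minimum cover uses only 2 dishes, so greedy is not optimal here.)

3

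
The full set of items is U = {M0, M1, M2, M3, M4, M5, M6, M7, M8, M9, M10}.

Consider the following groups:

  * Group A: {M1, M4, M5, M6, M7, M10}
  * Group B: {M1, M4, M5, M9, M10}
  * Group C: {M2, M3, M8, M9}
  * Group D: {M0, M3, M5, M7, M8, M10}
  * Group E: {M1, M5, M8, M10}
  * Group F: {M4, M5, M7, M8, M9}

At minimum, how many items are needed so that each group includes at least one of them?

2

H = {M9, M10} meets every group (each contains at least one member of H), and |H| = 2.
The groups A, C are pairwise disjoint, so any hitting set needs a separate item for each — at least 2. Hence 2 is optimal.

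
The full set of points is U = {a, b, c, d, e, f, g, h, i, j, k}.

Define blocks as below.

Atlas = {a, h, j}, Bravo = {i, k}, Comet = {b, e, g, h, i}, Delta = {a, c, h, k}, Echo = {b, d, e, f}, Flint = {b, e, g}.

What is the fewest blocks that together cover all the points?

Atlas and Comet and Delta and Echo together: Atlas ∪ Comet ∪ Delta ∪ Echo = {a, b, c, d, e, f, g, h, i, j, k} — every point is covered.
No 3 of the 6 blocks cover everything (all 20 combinations miss at least one point), so 4 is optimal.

4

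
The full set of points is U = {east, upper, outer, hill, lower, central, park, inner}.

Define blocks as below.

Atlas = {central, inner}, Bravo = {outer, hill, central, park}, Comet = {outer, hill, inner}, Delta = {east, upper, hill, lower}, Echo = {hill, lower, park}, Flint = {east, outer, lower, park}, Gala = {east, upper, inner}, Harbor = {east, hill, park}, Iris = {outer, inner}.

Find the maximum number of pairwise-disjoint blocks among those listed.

2

Atlas, Delta are pairwise disjoint (Atlas={central,inner}; Delta={east,upper,hill,lower}).
Every remaining block overlaps one of these, and no 3 of the listed blocks are pairwise disjoint, so 2 is the maximum.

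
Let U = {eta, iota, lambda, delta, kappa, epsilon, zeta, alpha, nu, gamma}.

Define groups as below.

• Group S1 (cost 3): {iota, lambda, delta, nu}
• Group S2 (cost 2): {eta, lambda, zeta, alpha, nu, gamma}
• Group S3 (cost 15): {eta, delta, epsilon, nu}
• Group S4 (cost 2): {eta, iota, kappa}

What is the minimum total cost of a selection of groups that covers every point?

S2, S3, S4 together cover every point (S2 ∪ S3 ∪ S4 = {eta, iota, lambda, delta, kappa, epsilon, zeta, alpha, nu, gamma}); total cost 2 + 15 + 2 = 19.
The greedy pick S2, S4, S1, S3 costs 22; no covering selection beats 19.

19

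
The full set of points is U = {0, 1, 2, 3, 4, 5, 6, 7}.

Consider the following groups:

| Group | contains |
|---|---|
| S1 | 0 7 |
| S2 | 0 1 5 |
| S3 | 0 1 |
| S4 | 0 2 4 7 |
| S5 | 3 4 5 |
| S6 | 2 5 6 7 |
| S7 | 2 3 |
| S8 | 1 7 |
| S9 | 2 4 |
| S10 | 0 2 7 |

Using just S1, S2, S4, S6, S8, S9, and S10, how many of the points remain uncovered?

Union of S1, S2, S4, S6, S8, S9, S10 = {0, 1, 2, 4, 5, 6, 7}.
Not covered: 3 — 1 point.

1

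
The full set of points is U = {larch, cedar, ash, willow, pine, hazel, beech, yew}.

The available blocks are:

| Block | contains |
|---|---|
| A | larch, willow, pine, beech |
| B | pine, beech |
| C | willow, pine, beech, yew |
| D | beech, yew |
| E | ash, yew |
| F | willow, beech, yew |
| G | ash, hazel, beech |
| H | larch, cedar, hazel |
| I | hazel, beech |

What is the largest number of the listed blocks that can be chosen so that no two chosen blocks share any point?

B, E, H are pairwise disjoint (B={pine,beech}; E={ash,yew}; H={larch,cedar,hazel}).
Every remaining block overlaps one of these, and no 4 of the listed blocks are pairwise disjoint, so 3 is the maximum.

3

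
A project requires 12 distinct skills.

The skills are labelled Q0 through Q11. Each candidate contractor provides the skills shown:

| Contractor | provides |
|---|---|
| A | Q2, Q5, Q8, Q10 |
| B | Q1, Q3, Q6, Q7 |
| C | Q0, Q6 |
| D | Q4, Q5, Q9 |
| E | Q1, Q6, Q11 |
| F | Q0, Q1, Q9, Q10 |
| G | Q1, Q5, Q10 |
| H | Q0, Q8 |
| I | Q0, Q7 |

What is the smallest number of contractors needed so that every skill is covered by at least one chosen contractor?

A and B and D and E and I together: A ∪ B ∪ D ∪ E ∪ I = {Q0, Q1, Q2, Q3, Q4, Q5, Q6, Q7, Q8, Q9, Q10, Q11} — every skill is covered.
No 4 of the 9 contractors cover everything (all 126 combinations miss at least one skill), so 5 is optimal.

5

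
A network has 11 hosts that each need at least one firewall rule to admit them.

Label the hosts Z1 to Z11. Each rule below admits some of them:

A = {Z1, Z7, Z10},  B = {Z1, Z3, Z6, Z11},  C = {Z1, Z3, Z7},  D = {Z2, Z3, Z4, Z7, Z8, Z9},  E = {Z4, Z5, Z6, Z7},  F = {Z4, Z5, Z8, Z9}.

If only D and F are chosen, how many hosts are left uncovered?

Union of D, F = {Z2, Z3, Z4, Z5, Z7, Z8, Z9}.
Not covered: Z1, Z6, Z10, Z11 — 4 hosts.

4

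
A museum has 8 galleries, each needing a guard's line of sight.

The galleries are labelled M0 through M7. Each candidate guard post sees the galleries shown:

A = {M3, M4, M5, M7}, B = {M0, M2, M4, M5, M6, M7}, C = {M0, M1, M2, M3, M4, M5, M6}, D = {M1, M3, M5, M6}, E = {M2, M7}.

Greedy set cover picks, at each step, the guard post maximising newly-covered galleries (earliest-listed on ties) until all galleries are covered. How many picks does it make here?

2

Greedy: pick C (covers 7 new) → pick A (covers 1 new). Total picks: 2.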